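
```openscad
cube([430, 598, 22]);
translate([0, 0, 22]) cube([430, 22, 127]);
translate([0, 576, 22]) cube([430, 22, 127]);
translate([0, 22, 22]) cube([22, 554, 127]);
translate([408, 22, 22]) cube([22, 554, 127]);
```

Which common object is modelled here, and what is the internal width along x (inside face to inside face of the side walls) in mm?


An open box. The internal width is 386 mm.

A 430×598 base slab with four walls standing on it — an open box. The base is 430 mm wide and the walls are 22 mm thick, so the internal width is 430 − 2 × 22 = 386 mm.


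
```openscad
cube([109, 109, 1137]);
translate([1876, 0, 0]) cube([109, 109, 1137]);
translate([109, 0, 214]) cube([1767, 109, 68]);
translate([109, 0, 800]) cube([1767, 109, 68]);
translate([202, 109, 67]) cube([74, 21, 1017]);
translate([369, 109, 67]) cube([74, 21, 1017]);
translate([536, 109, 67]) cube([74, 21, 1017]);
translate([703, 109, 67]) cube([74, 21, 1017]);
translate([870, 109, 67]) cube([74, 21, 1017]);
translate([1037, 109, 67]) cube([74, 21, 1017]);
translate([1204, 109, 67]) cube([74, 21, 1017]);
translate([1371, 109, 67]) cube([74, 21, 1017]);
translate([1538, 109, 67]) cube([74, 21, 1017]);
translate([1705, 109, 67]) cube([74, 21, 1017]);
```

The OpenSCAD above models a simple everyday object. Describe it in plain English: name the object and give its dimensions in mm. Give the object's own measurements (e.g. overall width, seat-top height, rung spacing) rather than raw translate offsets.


A fence section. Two 109×109 mm posts, 1137 mm tall, stand on the floor with a clear span of 1767 mm between their inner faces. Two horizontal rails of 109×68 mm section span the gap between the posts with their undersides at z = 214 mm and z = 800 mm, flush with the posts' −y face. 10 pickets, each 74 mm wide, 21 mm thick and 1017 mm tall, are fixed to the +y face of the rails with their bottoms at z = 67 mm, spaced across the span with a 93 mm gap after the −x post and between neighbouring pickets, with 97 mm left before the +x post.


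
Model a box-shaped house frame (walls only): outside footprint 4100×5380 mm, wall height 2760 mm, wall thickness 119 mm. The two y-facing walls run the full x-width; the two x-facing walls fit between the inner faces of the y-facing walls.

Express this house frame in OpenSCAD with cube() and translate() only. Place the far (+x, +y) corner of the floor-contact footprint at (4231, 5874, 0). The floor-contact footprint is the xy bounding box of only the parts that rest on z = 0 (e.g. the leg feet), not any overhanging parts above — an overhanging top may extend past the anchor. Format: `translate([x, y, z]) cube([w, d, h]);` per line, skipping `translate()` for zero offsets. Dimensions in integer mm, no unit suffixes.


translate([131, 494, 0]) cube([4100, 119, 2760]);
translate([131, 5755, 0]) cube([4100, 119, 2760]);
translate([131, 613, 0]) cube([119, 5142, 2760]);
translate([4112, 613, 0]) cube([119, 5142, 2760]);


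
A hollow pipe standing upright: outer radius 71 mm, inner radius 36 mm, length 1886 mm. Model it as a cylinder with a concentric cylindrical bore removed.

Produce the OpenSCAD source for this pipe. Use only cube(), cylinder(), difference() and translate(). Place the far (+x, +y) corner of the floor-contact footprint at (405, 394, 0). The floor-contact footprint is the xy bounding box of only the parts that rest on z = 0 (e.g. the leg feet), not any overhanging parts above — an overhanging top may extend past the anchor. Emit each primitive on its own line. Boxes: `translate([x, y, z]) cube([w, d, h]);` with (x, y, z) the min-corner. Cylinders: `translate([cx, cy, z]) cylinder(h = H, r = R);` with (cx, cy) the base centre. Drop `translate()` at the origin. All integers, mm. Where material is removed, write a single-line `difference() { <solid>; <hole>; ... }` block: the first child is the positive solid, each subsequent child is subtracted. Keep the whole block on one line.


difference() { translate([334, 323, 0]) cylinder(h = 1886, r = 71); translate([334, 323, 0]) cylinder(h = 1886, r = 36); }


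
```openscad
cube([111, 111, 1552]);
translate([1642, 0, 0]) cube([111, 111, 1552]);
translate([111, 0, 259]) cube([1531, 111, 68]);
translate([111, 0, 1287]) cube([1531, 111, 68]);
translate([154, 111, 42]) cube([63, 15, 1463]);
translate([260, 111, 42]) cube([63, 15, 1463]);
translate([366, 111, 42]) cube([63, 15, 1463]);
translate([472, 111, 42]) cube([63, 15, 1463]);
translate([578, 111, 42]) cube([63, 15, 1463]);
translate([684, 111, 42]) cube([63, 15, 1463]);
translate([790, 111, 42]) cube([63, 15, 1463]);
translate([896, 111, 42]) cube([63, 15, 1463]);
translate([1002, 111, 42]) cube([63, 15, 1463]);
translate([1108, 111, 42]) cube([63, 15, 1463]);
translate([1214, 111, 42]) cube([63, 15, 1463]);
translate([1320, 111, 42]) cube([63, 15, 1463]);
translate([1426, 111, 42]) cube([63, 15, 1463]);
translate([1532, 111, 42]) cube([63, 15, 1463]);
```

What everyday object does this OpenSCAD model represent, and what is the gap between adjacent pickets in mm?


A fence section. The picket gap is 43 mm.

Two posts, two rails, 14 pickets — a fence section. Span 1531 mm holds 14 pickets of 63 mm with 15 equal gaps: ⌊(1531 − 14·63) / 15⌋ = 43 mm.


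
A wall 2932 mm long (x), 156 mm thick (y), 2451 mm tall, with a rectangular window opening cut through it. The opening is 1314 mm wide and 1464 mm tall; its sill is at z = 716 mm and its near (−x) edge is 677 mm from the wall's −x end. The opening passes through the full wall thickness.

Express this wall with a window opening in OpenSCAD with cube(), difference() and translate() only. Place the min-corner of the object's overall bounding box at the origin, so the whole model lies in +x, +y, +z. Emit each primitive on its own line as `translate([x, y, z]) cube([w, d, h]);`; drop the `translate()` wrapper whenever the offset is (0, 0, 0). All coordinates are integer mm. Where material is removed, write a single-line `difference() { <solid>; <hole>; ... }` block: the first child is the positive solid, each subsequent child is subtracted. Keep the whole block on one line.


difference() { cube([2932, 156, 2451]); translate([677, 0, 716]) cube([1314, 156, 1464]); }


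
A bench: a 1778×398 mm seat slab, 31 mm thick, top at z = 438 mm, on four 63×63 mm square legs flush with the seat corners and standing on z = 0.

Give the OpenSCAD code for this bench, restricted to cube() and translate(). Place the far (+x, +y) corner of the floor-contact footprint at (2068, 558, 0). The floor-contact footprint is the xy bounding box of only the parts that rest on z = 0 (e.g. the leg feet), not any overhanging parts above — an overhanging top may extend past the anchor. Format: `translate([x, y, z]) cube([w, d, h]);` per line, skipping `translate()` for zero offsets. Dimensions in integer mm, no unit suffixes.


translate([290, 160, 407]) cube([1778, 398, 31]);
translate([290, 160, 0]) cube([63, 63, 407]);
translate([290, 495, 0]) cube([63, 63, 407]);
translate([2005, 160, 0]) cube([63, 63, 407]);
translate([2005, 495, 0]) cube([63, 63, 407]);


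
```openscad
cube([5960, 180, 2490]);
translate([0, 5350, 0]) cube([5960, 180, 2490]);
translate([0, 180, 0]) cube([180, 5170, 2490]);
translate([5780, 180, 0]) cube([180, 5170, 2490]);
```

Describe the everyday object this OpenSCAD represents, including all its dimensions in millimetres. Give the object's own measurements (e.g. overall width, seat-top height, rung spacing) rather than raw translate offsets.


The wall frame of a small rectangular building: four walls, each 2490 mm tall and 180 mm thick, enclosing a footprint 5960 mm (x) by 5530 mm (y) outside-to-outside, with no floor or roof. The front and back walls (the −y and +y sides) span the full width; the two side walls fit between them.


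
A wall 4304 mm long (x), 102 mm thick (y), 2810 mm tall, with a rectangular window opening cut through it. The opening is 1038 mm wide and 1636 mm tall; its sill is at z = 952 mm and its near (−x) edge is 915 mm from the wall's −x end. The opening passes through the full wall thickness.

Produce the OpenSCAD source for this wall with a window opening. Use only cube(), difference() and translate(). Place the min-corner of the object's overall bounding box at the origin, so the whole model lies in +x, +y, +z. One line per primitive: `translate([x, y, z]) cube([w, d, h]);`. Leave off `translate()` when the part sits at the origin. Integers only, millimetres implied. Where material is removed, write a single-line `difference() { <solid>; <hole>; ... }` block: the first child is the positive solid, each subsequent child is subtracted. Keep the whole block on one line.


difference() { cube([4304, 102, 2810]); translate([915, 0, 952]) cube([1038, 102, 1636]); }


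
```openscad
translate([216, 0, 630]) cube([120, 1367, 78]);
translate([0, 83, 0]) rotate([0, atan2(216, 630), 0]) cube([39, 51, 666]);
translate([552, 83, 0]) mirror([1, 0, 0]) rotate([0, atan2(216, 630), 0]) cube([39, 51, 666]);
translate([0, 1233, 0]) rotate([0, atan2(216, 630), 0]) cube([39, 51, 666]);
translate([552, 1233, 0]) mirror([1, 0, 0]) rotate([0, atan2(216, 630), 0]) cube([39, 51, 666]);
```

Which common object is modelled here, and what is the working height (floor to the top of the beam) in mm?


A sawhorse. The overall height is 708 mm.

A beam across two mirrored pairs of raked legs — a sawhorse. The beam's underside is at z = 630 (matching the legs' vertical rise in atan2(216, 630)) and the beam is 78 mm tall, so its top is at 630 + 78 = 708 mm. The raked legs top out at the beam's underside, so that is the highest point.


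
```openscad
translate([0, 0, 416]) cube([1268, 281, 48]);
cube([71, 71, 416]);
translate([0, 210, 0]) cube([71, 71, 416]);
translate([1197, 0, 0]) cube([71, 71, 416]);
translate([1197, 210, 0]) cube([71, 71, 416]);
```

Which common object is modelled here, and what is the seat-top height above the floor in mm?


A bench. The seat-top height is 464 mm.

A long slab on four corner posts — a bench. The slab sits at z = 416 with thickness 48, so the top is 416 + 48 = 464 mm.


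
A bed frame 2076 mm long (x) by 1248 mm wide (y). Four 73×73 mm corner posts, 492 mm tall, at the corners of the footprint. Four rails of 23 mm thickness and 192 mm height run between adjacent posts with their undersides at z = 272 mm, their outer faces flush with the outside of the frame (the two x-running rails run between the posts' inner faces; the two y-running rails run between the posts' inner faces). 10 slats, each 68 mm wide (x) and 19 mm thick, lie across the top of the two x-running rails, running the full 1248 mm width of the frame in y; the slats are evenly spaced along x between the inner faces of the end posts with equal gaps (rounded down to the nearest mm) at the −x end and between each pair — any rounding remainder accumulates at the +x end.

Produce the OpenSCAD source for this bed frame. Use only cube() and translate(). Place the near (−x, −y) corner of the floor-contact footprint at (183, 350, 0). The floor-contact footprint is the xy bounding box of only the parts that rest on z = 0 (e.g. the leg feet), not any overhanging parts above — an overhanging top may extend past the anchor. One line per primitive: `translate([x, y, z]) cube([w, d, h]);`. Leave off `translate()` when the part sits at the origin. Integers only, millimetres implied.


translate([183, 350, 0]) cube([73, 73, 492]);
translate([183, 1525, 0]) cube([73, 73, 492]);
translate([2186, 350, 0]) cube([73, 73, 492]);
translate([2186, 1525, 0]) cube([73, 73, 492]);
translate([256, 350, 272]) cube([1930, 23, 192]);
translate([256, 1575, 272]) cube([1930, 23, 192]);
translate([183, 423, 272]) cube([23, 1102, 192]);
translate([2236, 423, 272]) cube([23, 1102, 192]);
translate([369, 350, 464]) cube([68, 1248, 19]);
translate([550, 350, 464]) cube([68, 1248, 19]);
translate([731, 350, 464]) cube([68, 1248, 19]);
translate([912, 350, 464]) cube([68, 1248, 19]);
translate([1093, 350, 464]) cube([68, 1248, 19]);
translate([1274, 350, 464]) cube([68, 1248, 19]);
translate([1455, 350, 464]) cube([68, 1248, 19]);
translate([1636, 350, 464]) cube([68, 1248, 19]);
translate([1817, 350, 464]) cube([68, 1248, 19]);
translate([1998, 350, 464]) cube([68, 1248, 19]);


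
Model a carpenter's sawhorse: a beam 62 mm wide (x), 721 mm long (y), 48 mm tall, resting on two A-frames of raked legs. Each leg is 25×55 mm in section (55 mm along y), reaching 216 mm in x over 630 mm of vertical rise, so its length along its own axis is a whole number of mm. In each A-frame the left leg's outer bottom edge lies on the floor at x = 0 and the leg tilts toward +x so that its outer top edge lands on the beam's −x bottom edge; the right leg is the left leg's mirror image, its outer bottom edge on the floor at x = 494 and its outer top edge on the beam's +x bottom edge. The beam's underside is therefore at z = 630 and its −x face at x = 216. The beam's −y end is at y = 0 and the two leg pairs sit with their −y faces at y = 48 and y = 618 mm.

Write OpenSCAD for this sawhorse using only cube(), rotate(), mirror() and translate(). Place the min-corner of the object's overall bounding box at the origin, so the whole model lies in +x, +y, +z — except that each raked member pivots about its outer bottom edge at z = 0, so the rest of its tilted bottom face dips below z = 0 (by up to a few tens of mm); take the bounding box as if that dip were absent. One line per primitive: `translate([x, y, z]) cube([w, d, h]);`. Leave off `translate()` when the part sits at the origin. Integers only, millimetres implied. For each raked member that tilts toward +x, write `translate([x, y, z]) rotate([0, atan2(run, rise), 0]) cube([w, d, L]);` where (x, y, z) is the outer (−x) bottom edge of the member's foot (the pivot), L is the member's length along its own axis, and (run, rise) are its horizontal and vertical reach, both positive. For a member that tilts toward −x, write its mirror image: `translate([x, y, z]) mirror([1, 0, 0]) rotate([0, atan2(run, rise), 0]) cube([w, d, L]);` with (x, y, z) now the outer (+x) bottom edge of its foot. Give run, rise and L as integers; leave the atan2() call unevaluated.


translate([216, 0, 630]) cube([62, 721, 48]);
translate([0, 48, 0]) rotate([0, atan2(216, 630), 0]) cube([25, 55, 666]);
translate([494, 48, 0]) mirror([1, 0, 0]) rotate([0, atan2(216, 630), 0]) cube([25, 55, 666]);
translate([0, 618, 0]) rotate([0, atan2(216, 630), 0]) cube([25, 55, 666]);
translate([494, 618, 0]) mirror([1, 0, 0]) rotate([0, atan2(216, 630), 0]) cube([25, 55, 666]);


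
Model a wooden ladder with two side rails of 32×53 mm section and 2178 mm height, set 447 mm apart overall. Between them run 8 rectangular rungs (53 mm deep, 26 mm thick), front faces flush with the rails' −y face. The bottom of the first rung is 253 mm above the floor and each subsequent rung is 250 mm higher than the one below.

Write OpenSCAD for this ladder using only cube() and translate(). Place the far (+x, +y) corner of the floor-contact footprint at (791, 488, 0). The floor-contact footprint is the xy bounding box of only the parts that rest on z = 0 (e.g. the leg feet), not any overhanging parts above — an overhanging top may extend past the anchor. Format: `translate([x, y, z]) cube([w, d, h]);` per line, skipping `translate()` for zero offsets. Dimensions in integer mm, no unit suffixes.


// rung span = 447 - 2*32 = 383
// rung[k] z = 253 + k*250
translate([344, 435, 0]) cube([32, 53, 2178]);
translate([759, 435, 0]) cube([32, 53, 2178]);
translate([376, 435, 253]) cube([383, 53, 26]);
translate([376, 435, 503]) cube([383, 53, 26]);
translate([376, 435, 753]) cube([383, 53, 26]);
translate([376, 435, 1003]) cube([383, 53, 26]);
translate([376, 435, 1253]) cube([383, 53, 26]);
translate([376, 435, 1503]) cube([383, 53, 26]);
translate([376, 435, 1753]) cube([383, 53, 26]);
translate([376, 435, 2003]) cube([383, 53, 26]);


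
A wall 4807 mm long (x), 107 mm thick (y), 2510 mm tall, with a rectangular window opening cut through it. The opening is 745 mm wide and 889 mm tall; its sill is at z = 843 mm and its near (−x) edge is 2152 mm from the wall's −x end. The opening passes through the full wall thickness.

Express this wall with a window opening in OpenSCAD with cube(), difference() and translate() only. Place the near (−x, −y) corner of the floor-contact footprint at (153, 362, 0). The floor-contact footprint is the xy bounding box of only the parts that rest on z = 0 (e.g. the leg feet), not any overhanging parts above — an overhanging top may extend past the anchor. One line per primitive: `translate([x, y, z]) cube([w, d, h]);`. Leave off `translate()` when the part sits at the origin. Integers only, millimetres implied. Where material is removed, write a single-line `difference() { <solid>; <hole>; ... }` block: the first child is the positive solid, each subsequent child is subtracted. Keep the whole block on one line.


difference() { translate([153, 362, 0]) cube([4807, 107, 2510]); translate([2305, 362, 843]) cube([745, 107, 889]); }


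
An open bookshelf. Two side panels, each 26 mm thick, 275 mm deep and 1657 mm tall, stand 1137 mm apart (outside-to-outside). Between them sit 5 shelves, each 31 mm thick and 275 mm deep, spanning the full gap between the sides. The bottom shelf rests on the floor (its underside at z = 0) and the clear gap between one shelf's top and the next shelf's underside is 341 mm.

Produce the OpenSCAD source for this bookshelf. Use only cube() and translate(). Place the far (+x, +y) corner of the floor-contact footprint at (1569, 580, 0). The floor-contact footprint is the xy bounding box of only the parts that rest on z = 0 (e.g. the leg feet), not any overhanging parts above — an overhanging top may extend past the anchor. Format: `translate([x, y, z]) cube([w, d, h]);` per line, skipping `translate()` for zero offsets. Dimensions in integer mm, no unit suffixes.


translate([432, 305, 0]) cube([26, 275, 1657]);
translate([1543, 305, 0]) cube([26, 275, 1657]);
translate([458, 305, 0]) cube([1085, 275, 31]);
translate([458, 305, 372]) cube([1085, 275, 31]);
translate([458, 305, 744]) cube([1085, 275, 31]);
translate([458, 305, 1116]) cube([1085, 275, 31]);
translate([458, 305, 1488]) cube([1085, 275, 31]);


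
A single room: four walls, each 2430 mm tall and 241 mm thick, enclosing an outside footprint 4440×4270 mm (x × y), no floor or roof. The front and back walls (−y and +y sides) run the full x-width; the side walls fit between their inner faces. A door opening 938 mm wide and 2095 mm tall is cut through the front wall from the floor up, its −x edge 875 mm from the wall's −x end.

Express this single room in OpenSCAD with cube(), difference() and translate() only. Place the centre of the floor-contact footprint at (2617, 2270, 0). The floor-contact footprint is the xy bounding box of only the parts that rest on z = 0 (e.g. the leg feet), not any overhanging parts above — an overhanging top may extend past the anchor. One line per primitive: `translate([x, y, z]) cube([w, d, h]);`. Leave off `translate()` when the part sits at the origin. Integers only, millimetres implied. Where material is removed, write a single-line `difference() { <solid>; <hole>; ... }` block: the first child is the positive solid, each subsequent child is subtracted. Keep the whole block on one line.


difference() { translate([397, 135, 0]) cube([4440, 241, 2430]); translate([1272, 135, 0]) cube([938, 241, 2095]); }
translate([397, 4164, 0]) cube([4440, 241, 2430]);
translate([397, 376, 0]) cube([241, 3788, 2430]);
translate([4596, 376, 0]) cube([241, 3788, 2430]);


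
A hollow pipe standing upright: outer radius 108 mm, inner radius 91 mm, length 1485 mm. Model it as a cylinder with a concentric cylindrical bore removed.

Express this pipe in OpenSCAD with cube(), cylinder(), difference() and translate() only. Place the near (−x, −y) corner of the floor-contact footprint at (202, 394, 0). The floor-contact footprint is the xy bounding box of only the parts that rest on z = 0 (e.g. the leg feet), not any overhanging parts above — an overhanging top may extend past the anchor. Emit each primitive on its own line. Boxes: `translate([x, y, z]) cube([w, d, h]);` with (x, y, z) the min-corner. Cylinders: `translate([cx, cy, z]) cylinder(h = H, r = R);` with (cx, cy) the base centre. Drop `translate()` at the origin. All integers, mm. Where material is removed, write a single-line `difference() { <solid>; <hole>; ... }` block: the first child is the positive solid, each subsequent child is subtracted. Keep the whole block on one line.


difference() { translate([310, 502, 0]) cylinder(h = 1485, r = 108); translate([310, 502, 0]) cylinder(h = 1485, r = 91); }


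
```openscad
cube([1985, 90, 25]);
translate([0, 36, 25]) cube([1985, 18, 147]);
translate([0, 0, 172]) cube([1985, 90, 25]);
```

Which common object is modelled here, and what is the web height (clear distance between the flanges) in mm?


An I-beam. The web height is 147 mm.

Two wide flanges with a thin centred web — an I-beam. Overall 197 mm minus two 25 mm flanges gives a web of 197 − 2·25 = 147 mm.


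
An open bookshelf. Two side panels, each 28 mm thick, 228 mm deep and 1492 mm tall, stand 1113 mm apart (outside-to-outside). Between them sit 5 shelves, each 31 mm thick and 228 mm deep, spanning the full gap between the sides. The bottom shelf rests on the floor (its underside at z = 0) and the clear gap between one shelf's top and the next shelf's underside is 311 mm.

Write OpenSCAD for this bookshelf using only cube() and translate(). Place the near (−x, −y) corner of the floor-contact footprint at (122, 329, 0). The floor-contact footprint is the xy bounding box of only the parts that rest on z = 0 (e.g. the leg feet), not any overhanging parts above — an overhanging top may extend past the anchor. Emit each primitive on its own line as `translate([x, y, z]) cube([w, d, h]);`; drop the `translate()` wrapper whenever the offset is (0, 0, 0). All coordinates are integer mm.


translate([122, 329, 0]) cube([28, 228, 1492]);
translate([1207, 329, 0]) cube([28, 228, 1492]);
translate([150, 329, 0]) cube([1057, 228, 31]);
translate([150, 329, 342]) cube([1057, 228, 31]);
translate([150, 329, 684]) cube([1057, 228, 31]);
translate([150, 329, 1026]) cube([1057, 228, 31]);
translate([150, 329, 1368]) cube([1057, 228, 31]);


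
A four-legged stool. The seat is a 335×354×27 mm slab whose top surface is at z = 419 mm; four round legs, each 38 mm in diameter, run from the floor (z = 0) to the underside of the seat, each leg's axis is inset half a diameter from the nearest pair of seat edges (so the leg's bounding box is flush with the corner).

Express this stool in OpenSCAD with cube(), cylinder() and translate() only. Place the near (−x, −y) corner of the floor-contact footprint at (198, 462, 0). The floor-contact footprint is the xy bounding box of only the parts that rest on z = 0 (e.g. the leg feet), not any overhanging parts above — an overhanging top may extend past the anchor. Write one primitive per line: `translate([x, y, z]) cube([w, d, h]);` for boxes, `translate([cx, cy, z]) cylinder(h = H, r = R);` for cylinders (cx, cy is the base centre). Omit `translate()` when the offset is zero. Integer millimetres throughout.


translate([198, 462, 392]) cube([335, 354, 27]);
translate([217, 481, 0]) cylinder(h = 392, r = 19);
translate([514, 481, 0]) cylinder(h = 392, r = 19);
translate([217, 797, 0]) cylinder(h = 392, r = 19);
translate([514, 797, 0]) cylinder(h = 392, r = 19);


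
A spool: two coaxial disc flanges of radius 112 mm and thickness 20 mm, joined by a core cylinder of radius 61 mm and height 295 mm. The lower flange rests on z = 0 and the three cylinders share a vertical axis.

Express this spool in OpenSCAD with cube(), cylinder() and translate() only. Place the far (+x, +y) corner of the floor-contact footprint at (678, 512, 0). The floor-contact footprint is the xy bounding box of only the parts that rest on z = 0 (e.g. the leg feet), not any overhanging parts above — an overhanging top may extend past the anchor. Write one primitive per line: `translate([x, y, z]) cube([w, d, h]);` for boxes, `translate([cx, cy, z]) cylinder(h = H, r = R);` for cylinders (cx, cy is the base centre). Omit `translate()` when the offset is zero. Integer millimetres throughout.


translate([566, 400, 0]) cylinder(h = 20, r = 112);
translate([566, 400, 20]) cylinder(h = 295, r = 61);
translate([566, 400, 315]) cylinder(h = 20, r = 112);


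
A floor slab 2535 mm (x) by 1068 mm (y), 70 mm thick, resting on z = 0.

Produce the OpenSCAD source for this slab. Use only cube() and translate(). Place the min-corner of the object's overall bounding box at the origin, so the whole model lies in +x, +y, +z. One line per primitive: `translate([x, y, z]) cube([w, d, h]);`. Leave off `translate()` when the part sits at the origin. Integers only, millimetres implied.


cube([2535, 1068, 70]);


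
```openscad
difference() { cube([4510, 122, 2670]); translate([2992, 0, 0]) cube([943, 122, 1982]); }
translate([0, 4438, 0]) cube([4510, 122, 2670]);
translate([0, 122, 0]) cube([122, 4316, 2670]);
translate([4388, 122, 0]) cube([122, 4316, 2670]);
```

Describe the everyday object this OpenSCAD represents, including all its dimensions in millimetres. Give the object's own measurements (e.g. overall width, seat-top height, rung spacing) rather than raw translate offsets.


A single room: four walls, each 2670 mm tall and 122 mm thick, enclosing an outside footprint 4510×4560 mm (x × y), no floor or roof. The front and back walls (−y and +y sides) run the full x-width; the side walls fit between their inner faces. A door opening 943 mm wide and 1982 mm tall is cut through the front wall from the floor up, its −x edge 2992 mm from the wall's −x end.


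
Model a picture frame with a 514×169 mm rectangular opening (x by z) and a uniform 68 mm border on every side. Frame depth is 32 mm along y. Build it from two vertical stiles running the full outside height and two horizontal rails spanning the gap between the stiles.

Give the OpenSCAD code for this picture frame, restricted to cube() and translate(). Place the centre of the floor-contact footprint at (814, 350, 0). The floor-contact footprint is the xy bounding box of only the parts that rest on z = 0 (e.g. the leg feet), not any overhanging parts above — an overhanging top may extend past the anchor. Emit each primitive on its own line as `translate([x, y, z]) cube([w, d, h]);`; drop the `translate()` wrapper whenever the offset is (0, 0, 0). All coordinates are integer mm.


translate([489, 334, 0]) cube([68, 32, 305]);
translate([1071, 334, 0]) cube([68, 32, 305]);
translate([557, 334, 0]) cube([514, 32, 68]);
translate([557, 334, 237]) cube([514, 32, 68]);


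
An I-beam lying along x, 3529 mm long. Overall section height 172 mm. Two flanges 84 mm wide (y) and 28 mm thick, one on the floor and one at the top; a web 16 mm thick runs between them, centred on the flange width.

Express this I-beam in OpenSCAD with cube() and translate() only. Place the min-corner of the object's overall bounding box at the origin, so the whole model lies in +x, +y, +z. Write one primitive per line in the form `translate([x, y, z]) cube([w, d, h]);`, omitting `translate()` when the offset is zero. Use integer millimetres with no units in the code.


cube([3529, 84, 28]);
translate([0, 34, 28]) cube([3529, 16, 116]);
translate([0, 0, 144]) cube([3529, 84, 28]);


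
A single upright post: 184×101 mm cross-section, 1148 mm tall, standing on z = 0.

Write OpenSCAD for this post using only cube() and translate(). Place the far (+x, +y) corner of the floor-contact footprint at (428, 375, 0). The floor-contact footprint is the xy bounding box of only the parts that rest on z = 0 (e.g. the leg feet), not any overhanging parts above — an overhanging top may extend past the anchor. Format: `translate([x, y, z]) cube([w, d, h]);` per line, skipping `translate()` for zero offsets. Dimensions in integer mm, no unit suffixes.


translate([244, 274, 0]) cube([184, 101, 1148]);


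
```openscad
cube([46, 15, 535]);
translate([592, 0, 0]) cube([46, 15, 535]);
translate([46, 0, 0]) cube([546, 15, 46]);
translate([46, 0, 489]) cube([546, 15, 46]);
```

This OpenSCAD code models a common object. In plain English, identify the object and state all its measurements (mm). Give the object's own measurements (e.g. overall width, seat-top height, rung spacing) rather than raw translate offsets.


A rectangular picture frame lying in the x–z plane (depth along y). The opening is 546 mm wide (x) by 443 mm tall (z), surrounded by a border 46 mm wide on all four sides. The frame is 15 mm deep and is made of two full-height vertical stiles with two horizontal rails fitted between them.


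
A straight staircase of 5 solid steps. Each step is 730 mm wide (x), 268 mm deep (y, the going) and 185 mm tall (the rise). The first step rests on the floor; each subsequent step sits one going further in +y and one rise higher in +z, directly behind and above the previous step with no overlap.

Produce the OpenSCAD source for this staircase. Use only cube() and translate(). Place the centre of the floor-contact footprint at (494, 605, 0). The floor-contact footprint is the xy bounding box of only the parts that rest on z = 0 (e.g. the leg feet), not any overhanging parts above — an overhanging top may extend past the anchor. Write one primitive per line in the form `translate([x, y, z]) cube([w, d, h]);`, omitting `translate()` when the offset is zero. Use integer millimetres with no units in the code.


translate([129, 471, 0]) cube([730, 268, 185]);
translate([129, 739, 185]) cube([730, 268, 185]);
translate([129, 1007, 370]) cube([730, 268, 185]);
translate([129, 1275, 555]) cube([730, 268, 185]);
translate([129, 1543, 740]) cube([730, 268, 185]);


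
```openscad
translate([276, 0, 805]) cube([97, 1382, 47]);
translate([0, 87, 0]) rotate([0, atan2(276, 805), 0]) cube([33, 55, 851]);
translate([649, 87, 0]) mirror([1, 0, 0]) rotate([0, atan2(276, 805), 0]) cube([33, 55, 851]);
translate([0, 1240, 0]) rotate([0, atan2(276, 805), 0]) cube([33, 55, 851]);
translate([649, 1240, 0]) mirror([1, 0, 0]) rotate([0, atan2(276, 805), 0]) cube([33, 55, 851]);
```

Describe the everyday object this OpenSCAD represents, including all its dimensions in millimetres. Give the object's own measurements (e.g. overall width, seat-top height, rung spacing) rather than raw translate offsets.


A sawhorse. A 97×1382×47 mm beam (x, y, z) sits on two A-frame leg pairs. Each pair is two raked legs of 33×55 mm section (55 mm along y) splaying symmetrically in x. Each leg rises 805 mm vertically over 276 mm of horizontal reach and is 851 mm long along its own axis. Every leg's outer bottom edge rests on the floor and its outer top edge meets a bottom edge of the beam — the left legs (tilting toward +x) meet the beam's −x bottom edge, the right legs (their mirror images, tilting toward −x) meet its +x bottom edge — so the leg tops tuck under the beam, the beam's underside is 805 mm above the floor, and the feet are 649 mm apart outside-to-outside with the beam centred between them. The two leg pairs are set in 87 mm from either end of the beam.


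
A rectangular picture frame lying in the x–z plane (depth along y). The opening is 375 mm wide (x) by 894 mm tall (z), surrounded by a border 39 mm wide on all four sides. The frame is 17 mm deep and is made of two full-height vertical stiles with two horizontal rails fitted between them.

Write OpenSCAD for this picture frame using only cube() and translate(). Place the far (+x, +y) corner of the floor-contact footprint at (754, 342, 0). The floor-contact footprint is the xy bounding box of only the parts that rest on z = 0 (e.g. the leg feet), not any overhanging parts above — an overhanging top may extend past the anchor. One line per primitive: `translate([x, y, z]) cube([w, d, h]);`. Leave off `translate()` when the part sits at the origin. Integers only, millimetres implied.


translate([301, 325, 0]) cube([39, 17, 972]);
translate([715, 325, 0]) cube([39, 17, 972]);
translate([340, 325, 0]) cube([375, 17, 39]);
translate([340, 325, 933]) cube([375, 17, 39]);


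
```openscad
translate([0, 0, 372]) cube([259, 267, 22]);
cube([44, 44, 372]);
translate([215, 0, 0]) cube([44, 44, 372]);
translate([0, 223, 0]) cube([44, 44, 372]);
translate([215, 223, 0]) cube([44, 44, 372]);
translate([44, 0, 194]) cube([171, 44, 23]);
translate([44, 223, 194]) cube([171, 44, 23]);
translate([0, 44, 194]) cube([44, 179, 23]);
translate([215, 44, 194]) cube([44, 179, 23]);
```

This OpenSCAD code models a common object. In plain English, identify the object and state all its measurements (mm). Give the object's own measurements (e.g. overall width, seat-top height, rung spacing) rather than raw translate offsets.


A four-legged stool. The seat is a 259×267×22 mm slab whose top surface is at z = 394 mm; four square legs, each 44×44 mm in cross-section, run from the floor (z = 0) to the underside of the seat, each flush with a corner of the seat. Four stretchers, 44 mm wide and 23 mm tall, connect adjacent legs with their undersides at z = 194 mm, each running between the inner faces of the legs it joins and aligned with the legs' outer faces on the other axis.


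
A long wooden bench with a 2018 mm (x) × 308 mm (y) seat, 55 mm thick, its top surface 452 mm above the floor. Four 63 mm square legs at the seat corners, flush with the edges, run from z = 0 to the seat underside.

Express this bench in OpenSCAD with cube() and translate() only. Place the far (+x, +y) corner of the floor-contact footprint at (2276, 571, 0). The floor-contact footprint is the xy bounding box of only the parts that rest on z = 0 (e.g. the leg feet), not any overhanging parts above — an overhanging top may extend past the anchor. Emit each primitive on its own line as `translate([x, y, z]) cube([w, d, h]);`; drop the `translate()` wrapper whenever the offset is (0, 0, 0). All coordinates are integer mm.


translate([258, 263, 397]) cube([2018, 308, 55]);
translate([258, 263, 0]) cube([63, 63, 397]);
translate([258, 508, 0]) cube([63, 63, 397]);
translate([2213, 263, 0]) cube([63, 63, 397]);
translate([2213, 508, 0]) cube([63, 63, 397]);


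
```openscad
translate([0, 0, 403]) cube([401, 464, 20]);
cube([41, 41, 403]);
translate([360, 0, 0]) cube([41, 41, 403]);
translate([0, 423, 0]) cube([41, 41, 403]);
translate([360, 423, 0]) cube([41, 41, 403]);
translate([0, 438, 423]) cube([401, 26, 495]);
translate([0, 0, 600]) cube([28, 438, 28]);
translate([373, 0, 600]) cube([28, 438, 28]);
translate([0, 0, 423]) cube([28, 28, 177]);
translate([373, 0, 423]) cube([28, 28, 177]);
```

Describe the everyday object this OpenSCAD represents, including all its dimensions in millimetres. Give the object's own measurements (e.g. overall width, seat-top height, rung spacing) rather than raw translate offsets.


A chair. The seat is a 401×464×20 mm slab with its top at z = 423 mm, on four 41×41 mm corner legs (flush with the seat edges, standing on z = 0). A flat backrest 26 mm thick, 495 mm tall, spans the full seat width and rises from the seat top along its +y edge, rear face flush with the rear of the seat. Two armrests of 28×28 mm section run along each side from the seat's front edge to the front of the backrest, top faces 205 mm above the seat top and outer faces flush with the seat's x-edges; a 28×28 mm post under the front of each armrest stands on the seat at the front corner.


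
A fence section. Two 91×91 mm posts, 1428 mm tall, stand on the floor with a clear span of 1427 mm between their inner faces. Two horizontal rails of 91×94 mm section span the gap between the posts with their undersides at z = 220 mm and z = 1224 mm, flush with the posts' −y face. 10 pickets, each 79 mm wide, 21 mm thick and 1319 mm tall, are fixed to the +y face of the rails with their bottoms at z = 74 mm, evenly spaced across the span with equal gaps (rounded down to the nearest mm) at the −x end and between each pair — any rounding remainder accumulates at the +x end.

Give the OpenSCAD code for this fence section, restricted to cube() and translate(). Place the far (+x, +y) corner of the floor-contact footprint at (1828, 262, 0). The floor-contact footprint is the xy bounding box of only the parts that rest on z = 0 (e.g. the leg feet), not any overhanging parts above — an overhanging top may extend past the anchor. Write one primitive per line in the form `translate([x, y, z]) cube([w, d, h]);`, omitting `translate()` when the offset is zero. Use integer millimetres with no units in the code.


translate([219, 171, 0]) cube([91, 91, 1428]);
translate([1737, 171, 0]) cube([91, 91, 1428]);
translate([310, 171, 220]) cube([1427, 91, 94]);
translate([310, 171, 1224]) cube([1427, 91, 94]);
translate([367, 262, 74]) cube([79, 21, 1319]);
translate([503, 262, 74]) cube([79, 21, 1319]);
translate([639, 262, 74]) cube([79, 21, 1319]);
translate([775, 262, 74]) cube([79, 21, 1319]);
translate([911, 262, 74]) cube([79, 21, 1319]);
translate([1047, 262, 74]) cube([79, 21, 1319]);
translate([1183, 262, 74]) cube([79, 21, 1319]);
translate([1319, 262, 74]) cube([79, 21, 1319]);
translate([1455, 262, 74]) cube([79, 21, 1319]);
translate([1591, 262, 74]) cube([79, 21, 1319]);


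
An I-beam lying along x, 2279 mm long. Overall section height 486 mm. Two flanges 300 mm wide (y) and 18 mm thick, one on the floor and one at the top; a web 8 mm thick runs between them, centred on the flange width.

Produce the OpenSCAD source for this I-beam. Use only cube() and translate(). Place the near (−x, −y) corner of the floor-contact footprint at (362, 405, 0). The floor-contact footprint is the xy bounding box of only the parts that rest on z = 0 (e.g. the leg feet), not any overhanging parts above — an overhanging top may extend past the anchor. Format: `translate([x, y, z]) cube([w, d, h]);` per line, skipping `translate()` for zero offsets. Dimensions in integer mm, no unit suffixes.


translate([362, 405, 0]) cube([2279, 300, 18]);
translate([362, 551, 18]) cube([2279, 8, 450]);
translate([362, 405, 468]) cube([2279, 300, 18]);


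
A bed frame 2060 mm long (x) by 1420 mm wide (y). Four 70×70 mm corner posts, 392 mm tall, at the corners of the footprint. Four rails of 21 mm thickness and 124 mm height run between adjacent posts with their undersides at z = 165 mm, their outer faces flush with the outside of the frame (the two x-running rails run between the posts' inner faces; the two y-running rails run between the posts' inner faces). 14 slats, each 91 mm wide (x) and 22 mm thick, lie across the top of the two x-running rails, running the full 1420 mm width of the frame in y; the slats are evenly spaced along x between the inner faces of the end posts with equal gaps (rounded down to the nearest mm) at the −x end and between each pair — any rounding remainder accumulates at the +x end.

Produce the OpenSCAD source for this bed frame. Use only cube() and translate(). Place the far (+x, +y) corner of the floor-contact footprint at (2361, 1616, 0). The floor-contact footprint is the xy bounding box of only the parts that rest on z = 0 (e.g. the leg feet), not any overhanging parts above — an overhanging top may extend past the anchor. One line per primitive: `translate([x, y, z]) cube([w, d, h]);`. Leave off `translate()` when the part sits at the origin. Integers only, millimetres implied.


// slat z = rail_z + rail_h = 165 + 124 = 289
// slat gap = ⌊(1920 − 14·91) / 15⌋ = 43
translate([301, 196, 0]) cube([70, 70, 392]);
translate([301, 1546, 0]) cube([70, 70, 392]);
translate([2291, 196, 0]) cube([70, 70, 392]);
translate([2291, 1546, 0]) cube([70, 70, 392]);
translate([371, 196, 165]) cube([1920, 21, 124]);
translate([371, 1595, 165]) cube([1920, 21, 124]);
translate([301, 266, 165]) cube([21, 1280, 124]);
translate([2340, 266, 165]) cube([21, 1280, 124]);
translate([414, 196, 289]) cube([91, 1420, 22]);
translate([548, 196, 289]) cube([91, 1420, 22]);
translate([682, 196, 289]) cube([91, 1420, 22]);
translate([816, 196, 289]) cube([91, 1420, 22]);
translate([950, 196, 289]) cube([91, 1420, 22]);
translate([1084, 196, 289]) cube([91, 1420, 22]);
translate([1218, 196, 289]) cube([91, 1420, 22]);
translate([1352, 196, 289]) cube([91, 1420, 22]);
translate([1486, 196, 289]) cube([91, 1420, 22]);
translate([1620, 196, 289]) cube([91, 1420, 22]);
translate([1754, 196, 289]) cube([91, 1420, 22]);
translate([1888, 196, 289]) cube([91, 1420, 22]);
translate([2022, 196, 289]) cube([91, 1420, 22]);
translate([2156, 196, 289]) cube([91, 1420, 22]);
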